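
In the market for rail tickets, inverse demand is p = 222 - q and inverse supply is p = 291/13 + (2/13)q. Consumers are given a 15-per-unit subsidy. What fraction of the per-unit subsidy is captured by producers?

Producer share = 2/15

Pre-subsidy: 222 - q = 291/13 + (2/13)q gives q* = 173 and p* = 49.
With the rebate, buyers effectively pay pb = ps − 15, where ps is the price sellers receive.
On the curves, pb = 222 - q and ps = 291/13 + (2/13)q; the wedge ps − pb = 15 gives 291/13 + (2/13)q − (222 - q) = 15, so q' = 186.
Then pb = 222 − 1·186 = 36 and ps = 291/13 + (2/13)·186 = 51.
Buyers' price falls by p* − pb = 49 − 36 = 13; sellers' price rises by ps − p* = 51 − 49 = 2.
So producers capture 2/15 = 2/15 of each unit of subsidy.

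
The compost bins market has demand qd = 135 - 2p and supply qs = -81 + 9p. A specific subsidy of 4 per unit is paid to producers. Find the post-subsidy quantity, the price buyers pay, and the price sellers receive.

Pre-subsidy: 135 - 2p = -81 + 9p gives p* = 216/11, q* = 1053/11.
With the subsidy, sellers receive ps = pb + 4 for each unit, where pb is the price buyers pay.
Supply in terms of pb becomes qs = -81 + 9(pb + 4) = -45 + 9pb. Setting this equal to demand: 135 - 2pb = -45 + 9pb, so pb = 180/11.
Sellers receive ps = 180/11 + 4 = 224/11; q' = 135 − 2·(180/11) = 1125/11.

q' = 1125/11; buyers pay 180/11; sellers receive 224/11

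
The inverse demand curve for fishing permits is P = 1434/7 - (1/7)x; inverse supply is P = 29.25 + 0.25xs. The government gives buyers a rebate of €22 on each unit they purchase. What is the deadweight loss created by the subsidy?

Deadweight loss = €616

Pre-subsidy: 1434/7 - (1/7)x = 29.25 + 0.25x gives x* = 447 and P* = 141.
With the rebate, buyers effectively pay Pb = Ps − 22, where Ps is the price sellers receive.
On the curves, Pb = 1434/7 - (1/7)x and Ps = 29.25 + 0.25x; the wedge Ps − Pb = 22 gives 29.25 + 0.25x − (1434/7 - (1/7)x) = 22, so x' = 503.
Then Pb = 1434/7 − (1/7)·503 = 133 and Ps = 29.25 + 0.25·503 = 155.
The subsidy expands output by 503 − 447 = 56 past the efficient level; on those units the gap between marginal cost and willingness to pay runs from 0 up to 22.
DWL = ½ × 22 × 56 = 616.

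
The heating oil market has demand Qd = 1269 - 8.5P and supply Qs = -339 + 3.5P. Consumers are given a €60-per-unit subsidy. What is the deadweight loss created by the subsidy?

Pre-subsidy: 1269 - 8.5P = -339 + 3.5P gives P* = 134, Q* = 130.
With the rebate, buyers effectively pay Pb = Ps − 60, where Ps is the price sellers receive.
Demand in terms of Ps becomes Qd = 1269 − 8.5(Ps − 60) = 1779 - 8.5Ps. Setting this equal to supply: 1779 - 8.5Ps = -339 + 3.5Ps, so Ps = 176.5.
Buyers pay Pb = 176.5 − 60 = 116.5; Q' = -339 + 3.5·176.5 = 278.75.
The subsidy expands output by 278.75 − 130 = 148.75 past the efficient level; on those units the gap between marginal cost and willingness to pay runs from 0 up to 60.
DWL = ½ × 60 × 148.75 = 4462.5.

Deadweight loss = €4462.5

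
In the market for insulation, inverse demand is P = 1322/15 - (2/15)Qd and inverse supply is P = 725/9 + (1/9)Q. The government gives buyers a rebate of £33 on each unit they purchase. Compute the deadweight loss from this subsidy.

Deadweight loss = £2227.5

Pre-subsidy: 1322/15 - (2/15)Q = 725/9 + (1/9)Q gives Q* = 31 and P* = 84.
With the rebate, buyers effectively pay Pb = Ps − 33, where Ps is the price sellers receive.
On the curves, Pb = 1322/15 - (2/15)Q and Ps = 725/9 + (1/9)Q; the wedge Ps − Pb = 33 gives 725/9 + (1/9)Q − (1322/15 - (2/15)Q) = 33, so Q' = 166.
Then Pb = 1322/15 − (2/15)·166 = 66 and Ps = 725/9 + (1/9)·166 = 99.
The subsidy expands output by 166 − 31 = 135 past the efficient level; on those units the gap between marginal cost and willingness to pay runs from 0 up to 33.
DWL = ½ × 33 × 135 = 2227.5.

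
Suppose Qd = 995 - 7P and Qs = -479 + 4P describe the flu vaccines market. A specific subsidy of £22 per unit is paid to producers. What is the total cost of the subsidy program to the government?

Pre-subsidy: 995 - 7P = -479 + 4P gives P* = 134, Q* = 57.
With the subsidy, sellers receive Ps = Pb + 22 for each unit, where Pb is the price buyers pay.
Supply in terms of Pb becomes Qs = -479 + 4(Pb + 22) = -391 + 4Pb. Setting this equal to demand: 995 - 7Pb = -391 + 4Pb, so Pb = 126.
Sellers receive Ps = 126 + 22 = 148; Q' = 995 − 7·126 = 113.
Government outlay = subsidy × quantity = 22 × 113 = 2486.

Government cost = £2486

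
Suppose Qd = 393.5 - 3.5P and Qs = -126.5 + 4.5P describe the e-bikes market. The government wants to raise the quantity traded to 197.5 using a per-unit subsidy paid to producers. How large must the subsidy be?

At Q = 197.5, invert demand for the buyer price: Pb = (393.5 − 197.5)/3.5 = 56; invert supply for the seller price: Ps = (197.5 − (-126.5))/4.5 = 72.
The subsidy must fill the gap: s = Ps − Pb = 72 − 56 = 16.

Required subsidy s = 16 per unit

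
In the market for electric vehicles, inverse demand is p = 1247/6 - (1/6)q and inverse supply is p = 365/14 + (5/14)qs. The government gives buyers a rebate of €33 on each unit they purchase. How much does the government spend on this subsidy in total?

Pre-subsidy: 1247/6 - (1/6)q = 365/14 + (5/14)q gives q* = 347 and p* = 150.
With the rebate, buyers effectively pay pb = ps − 33, where ps is the price sellers receive.
On the curves, pb = 1247/6 - (1/6)q and ps = 365/14 + (5/14)q; the wedge ps − pb = 33 gives 365/14 + (5/14)q − (1247/6 - (1/6)q) = 33, so q' = 410.
Then pb = 1247/6 − (1/6)·410 = 139.5 and ps = 365/14 + (5/14)·410 = 172.5.
Government outlay = subsidy × quantity = 33 × 410 = 13530.

Government cost = €13530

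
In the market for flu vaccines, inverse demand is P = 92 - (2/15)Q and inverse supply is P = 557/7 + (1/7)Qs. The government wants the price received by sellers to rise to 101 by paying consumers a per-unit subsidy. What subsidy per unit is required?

Required subsidy s = 29 per unit

At a seller price of 101, quantity supplied is -557 + 7·101 = 150.
Buyers absorb 150 only when they pay Pb = 92 − (2/15)·150 = 72.
s = Ps − Pb = 101 − 72 = 29.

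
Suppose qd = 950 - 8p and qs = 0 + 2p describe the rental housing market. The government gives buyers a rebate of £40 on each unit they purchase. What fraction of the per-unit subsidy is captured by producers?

Producer share = 0.8

Pre-subsidy: 950 - 8p = 0 + 2p gives p* = 95, q* = 190.
With the rebate, buyers effectively pay pb = ps − 40, where ps is the price sellers receive.
Demand in terms of ps becomes qd = 950 − 8(ps − 40) = 1270 - 8ps. Setting this equal to supply: 1270 - 8ps = 0 + 2ps, so ps = 127.
Buyers pay pb = 127 − 40 = 87; q' = 0 + 2·127 = 254.
Buyers' price falls by p* − pb = 95 − 87 = 8; sellers' price rises by ps − p* = 127 − 95 = 32.
So producers capture 32/40 = 0.8 of each unit of subsidy.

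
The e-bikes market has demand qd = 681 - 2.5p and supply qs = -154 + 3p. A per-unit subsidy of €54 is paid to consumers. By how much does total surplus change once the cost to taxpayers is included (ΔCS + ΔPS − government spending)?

Pre-subsidy: 681 - 2.5p = -154 + 3p gives p* = 1670/11, q* = 3316/11.
With the rebate, buyers effectively pay pb = ps − 54, where ps is the price sellers receive.
Demand in terms of ps becomes qd = 681 − 2.5(ps − 54) = 816 - 2.5ps. Setting this equal to supply: 816 - 2.5ps = -154 + 3ps, so ps = 1940/11.
Buyers pay pb = 1940/11 − 54 = 1346/11; q' = -154 + 3·(1940/11) = 4126/11.
ΔCS = ½(3316/11 + 4126/11)(1670/11 − 1346/11) = 1205604/121; ΔPS = ½(3316/11 + 4126/11)(1940/11 − 1670/11) = 1004670/121.
Government spending = 54 × 4126/11 = 222804/11.
Net change = 1205604/121 + 1004670/121 − 222804/11 = -21870/11. The loss equals the DWL triangle ½·54·810/11.

Net change in total surplus = -21870/11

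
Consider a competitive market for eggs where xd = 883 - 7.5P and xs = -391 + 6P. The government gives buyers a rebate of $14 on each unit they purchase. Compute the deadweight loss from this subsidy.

Deadweight loss = 980/3

Pre-subsidy: 883 - 7.5P = -391 + 6P gives P* = 2548/27, x* = 1577/9.
With the rebate, buyers effectively pay Pb = Ps − 14, where Ps is the price sellers receive.
Demand in terms of Ps becomes xd = 883 − 7.5(Ps − 14) = 988 - 7.5Ps. Setting this equal to supply: 988 - 7.5Ps = -391 + 6Ps, so Ps = 2758/27.
Buyers pay Pb = 2758/27 − 14 = 2380/27; x' = -391 + 6·(2758/27) = 1997/9.
The subsidy expands output by 1997/9 − 1577/9 = 140/3 past the efficient level; on those units the gap between marginal cost and willingness to pay runs from 0 up to 14.
DWL = ½ × 14 × 140/3 = 980/3.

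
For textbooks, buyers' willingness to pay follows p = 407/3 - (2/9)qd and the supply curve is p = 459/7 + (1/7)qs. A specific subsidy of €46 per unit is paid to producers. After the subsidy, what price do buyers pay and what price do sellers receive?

Buyers pay €65; sellers receive €111

Pre-subsidy: 407/3 - (2/9)q = 459/7 + (1/7)q gives q* = 192 and p* = 93.
With the subsidy, sellers receive ps = pb + 46 for each unit, where pb is the price buyers pay.
On the curves, pb = 407/3 - (2/9)q and ps = 459/7 + (1/7)q; the wedge ps − pb = 46 gives 459/7 + (1/7)q − (407/3 - (2/9)q) = 46, so q' = 318.
Then pb = 407/3 − (2/9)·318 = 65 and ps = 459/7 + (1/7)·318 = 111.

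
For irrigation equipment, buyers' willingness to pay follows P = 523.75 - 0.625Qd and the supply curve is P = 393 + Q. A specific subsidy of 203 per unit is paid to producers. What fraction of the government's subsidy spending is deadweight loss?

Pre-subsidy: 523.75 - 0.625Q = 393 + Q gives Q* = 1046/13 and P* = 6155/13.
With the subsidy, sellers receive Ps = Pb + 203 for each unit, where Pb is the price buyers pay.
On the curves, Pb = 523.75 - 0.625Q and Ps = 393 + Q; the wedge Ps − Pb = 203 gives 393 + Q − (523.75 - 0.625Q) = 203, so Q' = 2670/13.
Then Pb = 523.75 − 0.625·(2670/13) = 5140/13 and Ps = 393 + 1·(2670/13) = 7779/13.
ΔCS = ½(1046/13 + 2670/13)(6155/13 − 5140/13) = 1885870/169; ΔPS = ½(1046/13 + 2670/13)(7779/13 − 6155/13) = 3017392/169.
Government spending = 203 × 2670/13 = 542010/13.
DWL = ½ × 203 × (2670/13 − 1046/13) = 164836/13; fraction = (164836/13) / (542010/13) = 406/1335.

DWL / government spending = 406/1335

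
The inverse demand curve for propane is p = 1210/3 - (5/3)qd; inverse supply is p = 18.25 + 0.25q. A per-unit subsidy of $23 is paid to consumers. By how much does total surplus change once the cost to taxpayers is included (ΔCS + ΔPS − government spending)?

Net change in total surplus = -$138

Pre-subsidy: 1210/3 - (5/3)q = 18.25 + 0.25q gives q* = 4621/23 and p* = 1575/23.
With the rebate, buyers effectively pay pb = ps − 23, where ps is the price sellers receive.
On the curves, pb = 1210/3 - (5/3)q and ps = 18.25 + 0.25q; the wedge ps − pb = 23 gives 18.25 + 0.25q − (1210/3 - (5/3)q) = 23, so q' = 4897/23.
Then pb = 1210/3 − (5/3)·(4897/23) = 1115/23 and ps = 18.25 + 0.25·(4897/23) = 1644/23.
ΔCS = ½(4621/23 + 4897/23)(1575/23 − 1115/23) = 95180/23; ΔPS = ½(4621/23 + 4897/23)(1644/23 − 1575/23) = 14277/23.
Government spending = 23 × 4897/23 = 4897.
Net change = 95180/23 + 14277/23 − 4897 = -138. The loss equals the DWL triangle ½·23·12.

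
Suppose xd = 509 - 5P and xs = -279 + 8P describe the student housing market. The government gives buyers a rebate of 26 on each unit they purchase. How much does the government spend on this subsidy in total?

Government cost = 7434

Pre-subsidy: 509 - 5P = -279 + 8P gives P* = 788/13, x* = 2677/13.
With the rebate, buyers effectively pay Pb = Ps − 26, where Ps is the price sellers receive.
Demand in terms of Ps becomes xd = 509 − 5(Ps − 26) = 639 - 5Ps. Setting this equal to supply: 639 - 5Ps = -279 + 8Ps, so Ps = 918/13.
Buyers pay Pb = 918/13 − 26 = 580/13; x' = -279 + 8·(918/13) = 3717/13.
Government outlay = subsidy × quantity = 26 × 3717/13 = 7434.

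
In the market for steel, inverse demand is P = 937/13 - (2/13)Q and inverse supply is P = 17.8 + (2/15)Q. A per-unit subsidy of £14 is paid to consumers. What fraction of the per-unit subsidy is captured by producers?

Producer share = 13/28

Pre-subsidy: 937/13 - (2/13)Q = 17.8 + (2/15)Q gives Q* = 189 and P* = 43.
With the rebate, buyers effectively pay Pb = Ps − 14, where Ps is the price sellers receive.
On the curves, Pb = 937/13 - (2/13)Q and Ps = 17.8 + (2/15)Q; the wedge Ps − Pb = 14 gives 17.8 + (2/15)Q − (937/13 - (2/13)Q) = 14, so Q' = 237.75.
Then Pb = 937/13 − (2/13)·237.75 = 35.5 and Ps = 17.8 + (2/15)·237.75 = 49.5.
Buyers' price falls by P* − Pb = 43 − 35.5 = 7.5; sellers' price rises by Ps − P* = 49.5 − 43 = 6.5.
So producers capture 6.5/14 = 13/28 of each unit of subsidy.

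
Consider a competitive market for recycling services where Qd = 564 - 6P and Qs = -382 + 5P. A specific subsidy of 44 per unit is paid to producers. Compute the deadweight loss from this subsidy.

Pre-subsidy: 564 - 6P = -382 + 5P gives P* = 86, Q* = 48.
With the subsidy, sellers receive Ps = Pb + 44 for each unit, where Pb is the price buyers pay.
Supply in terms of Pb becomes Qs = -382 + 5(Pb + 44) = -162 + 5Pb. Setting this equal to demand: 564 - 6Pb = -162 + 5Pb, so Pb = 66.
Sellers receive Ps = 66 + 44 = 110; Q' = 564 − 6·66 = 168.
The subsidy expands output by 168 − 48 = 120 past the efficient level; on those units the gap between marginal cost and willingness to pay runs from 0 up to 44.
DWL = ½ × 44 × 120 = 2640.

Deadweight loss = 2640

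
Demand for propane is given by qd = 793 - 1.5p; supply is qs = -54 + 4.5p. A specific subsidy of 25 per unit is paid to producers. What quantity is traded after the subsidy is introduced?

Pre-subsidy: 793 - 1.5p = -54 + 4.5p gives p* = 847/6, q* = 581.25.
With the subsidy, sellers receive ps = pb + 25 for each unit, where pb is the price buyers pay.
Supply in terms of pb becomes qs = -54 + 4.5(pb + 25) = 58.5 + 4.5pb. Setting this equal to demand: 793 - 1.5pb = 58.5 + 4.5pb, so pb = 1469/12.
Sellers receive ps = 1469/12 + 25 = 1769/12; q' = 793 − 1.5·(1469/12) = 609.375.

q' = 609.375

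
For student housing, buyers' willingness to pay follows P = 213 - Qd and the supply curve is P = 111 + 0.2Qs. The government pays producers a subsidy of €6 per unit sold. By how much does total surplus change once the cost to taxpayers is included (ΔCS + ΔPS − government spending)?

Pre-subsidy: 213 - Q = 111 + 0.2Q gives Q* = 85 and P* = 128.
With the subsidy, sellers receive Ps = Pb + 6 for each unit, where Pb is the price buyers pay.
On the curves, Pb = 213 - Q and Ps = 111 + 0.2Q; the wedge Ps − Pb = 6 gives 111 + 0.2Q − (213 - Q) = 6, so Q' = 90.
Then Pb = 213 − 1·90 = 123 and Ps = 111 + 0.2·90 = 129.
ΔCS = ½(85 + 90)(128 − 123) = 437.5; ΔPS = ½(85 + 90)(129 − 128) = 87.5.
Government spending = 6 × 90 = 540.
Net change = 437.5 + 87.5 − 540 = -15. The loss equals the DWL triangle ½·6·5.

Net change in total surplus = -€15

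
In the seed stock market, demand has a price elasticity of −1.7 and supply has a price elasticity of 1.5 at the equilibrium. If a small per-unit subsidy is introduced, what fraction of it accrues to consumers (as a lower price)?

For a small subsidy around the equilibrium, the benefit split depends on the relative slopes, which at a point are proportional to the elasticities.
Buyer share = εs/(εs + |εd|) = 1.5/(1.5 + 1.7) = 0.46875; seller share = |εd|/(εs + |εd|) = 0.53125.

Consumer share = 0.46875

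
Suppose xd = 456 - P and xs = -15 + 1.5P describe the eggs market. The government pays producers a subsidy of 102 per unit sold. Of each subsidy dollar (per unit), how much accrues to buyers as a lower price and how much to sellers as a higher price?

Pre-subsidy: 456 - P = -15 + 1.5P gives P* = 188.4, x* = 267.6.
With the subsidy, sellers receive Ps = Pb + 102 for each unit, where Pb is the price buyers pay.
Supply in terms of Pb becomes xs = -15 + 1.5(Pb + 102) = 138 + 1.5Pb. Setting this equal to demand: 456 - Pb = 138 + 1.5Pb, so Pb = 127.2.
Sellers receive Ps = 127.2 + 102 = 229.2; x' = 456 − 1·127.2 = 328.8.
Buyers' price falls by P* − Pb = 188.4 − 127.2 = 61.2; sellers' price rises by Ps − P* = 229.2 − 188.4 = 40.8.

Buyers gain 61.2 per unit; sellers gain 40.8 per unit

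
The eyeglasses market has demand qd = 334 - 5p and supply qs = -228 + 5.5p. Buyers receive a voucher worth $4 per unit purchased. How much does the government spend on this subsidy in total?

Government cost = 2152/7

Pre-subsidy: 334 - 5p = -228 + 5.5p gives p* = 1124/21, q* = 1394/21.
With the rebate, buyers effectively pay pb = ps − 4, where ps is the price sellers receive.
Demand in terms of ps becomes qd = 334 − 5(ps − 4) = 354 - 5ps. Setting this equal to supply: 354 - 5ps = -228 + 5.5ps, so ps = 388/7.
Buyers pay pb = 388/7 − 4 = 360/7; q' = -228 + 5.5·(388/7) = 538/7.
Government outlay = subsidy × quantity = 4 × 538/7 = 2152/7.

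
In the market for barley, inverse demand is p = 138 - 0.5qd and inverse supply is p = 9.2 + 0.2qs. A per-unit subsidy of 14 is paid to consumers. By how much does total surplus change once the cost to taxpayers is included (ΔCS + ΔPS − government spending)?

Net change in total surplus = -140

Pre-subsidy: 138 - 0.5q = 9.2 + 0.2q gives q* = 184 and p* = 46.
With the rebate, buyers effectively pay pb = ps − 14, where ps is the price sellers receive.
On the curves, pb = 138 - 0.5q and ps = 9.2 + 0.2q; the wedge ps − pb = 14 gives 9.2 + 0.2q − (138 - 0.5q) = 14, so q' = 204.
Then pb = 138 − 0.5·204 = 36 and ps = 9.2 + 0.2·204 = 50.
ΔCS = ½(184 + 204)(46 − 36) = 1940; ΔPS = ½(184 + 204)(50 − 46) = 776.
Government spending = 14 × 204 = 2856.
Net change = 1940 + 776 − 2856 = -140. The loss equals the DWL triangle ½·14·20.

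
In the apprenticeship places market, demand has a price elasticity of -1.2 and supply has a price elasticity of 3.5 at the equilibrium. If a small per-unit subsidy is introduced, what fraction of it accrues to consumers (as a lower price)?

For a small subsidy around the equilibrium, the benefit split depends on the relative slopes, which at a point are proportional to the elasticities.
Buyer share = εs/(εs + |εd|) = 3.5/(3.5 + 1.2) = 35/47; seller share = |εd|/(εs + |εd|) = 12/47.

Consumer share = 35/47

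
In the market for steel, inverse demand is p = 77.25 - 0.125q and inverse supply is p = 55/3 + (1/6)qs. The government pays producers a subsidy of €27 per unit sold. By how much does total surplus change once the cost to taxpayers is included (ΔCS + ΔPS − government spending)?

Net change in total surplus = -8748/7

Pre-subsidy: 77.25 - 0.125q = 55/3 + (1/6)q gives q* = 202 and p* = 52.
With the subsidy, sellers receive ps = pb + 27 for each unit, where pb is the price buyers pay.
On the curves, pb = 77.25 - 0.125q and ps = 55/3 + (1/6)q; the wedge ps − pb = 27 gives 55/3 + (1/6)q − (77.25 - 0.125q) = 27, so q' = 2062/7.
Then pb = 77.25 − 0.125·(2062/7) = 283/7 and ps = 55/3 + (1/6)·(2062/7) = 472/7.
ΔCS = ½(202 + 2062/7)(52 − 283/7) = 140778/49; ΔPS = ½(202 + 2062/7)(472/7 − 52) = 187704/49.
Government spending = 27 × 2062/7 = 55674/7.
Net change = 140778/49 + 187704/49 − 55674/7 = -8748/7. The loss equals the DWL triangle ½·27·648/7.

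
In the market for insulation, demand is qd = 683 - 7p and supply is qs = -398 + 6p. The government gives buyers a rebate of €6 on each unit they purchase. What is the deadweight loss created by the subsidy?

Deadweight loss = 756/13

Pre-subsidy: 683 - 7p = -398 + 6p gives p* = 1081/13, q* = 1312/13.
With the rebate, buyers effectively pay pb = ps − 6, where ps is the price sellers receive.
Demand in terms of ps becomes qd = 683 − 7(ps − 6) = 725 - 7ps. Setting this equal to supply: 725 - 7ps = -398 + 6ps, so ps = 1123/13.
Buyers pay pb = 1123/13 − 6 = 1045/13; q' = -398 + 6·(1123/13) = 1564/13.
The subsidy expands output by 1564/13 − 1312/13 = 252/13 past the efficient level; on those units the gap between marginal cost and willingness to pay runs from 0 up to 6.
DWL = ½ × 6 × 252/13 = 756/13.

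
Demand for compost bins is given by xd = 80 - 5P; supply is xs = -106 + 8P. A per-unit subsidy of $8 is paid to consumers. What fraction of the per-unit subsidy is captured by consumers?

Consumer share = 8/13

Pre-subsidy: 80 - 5P = -106 + 8P gives P* = 186/13, x* = 110/13.
With the rebate, buyers effectively pay Pb = Ps − 8, where Ps is the price sellers receive.
Demand in terms of Ps becomes xd = 80 − 5(Ps − 8) = 120 - 5Ps. Setting this equal to supply: 120 - 5Ps = -106 + 8Ps, so Ps = 226/13.
Buyers pay Pb = 226/13 − 8 = 122/13; x' = -106 + 8·(226/13) = 430/13.
Buyers' price falls by P* − Pb = 186/13 − 122/13 = 64/13; sellers' price rises by Ps − P* = 226/13 − 186/13 = 40/13.
So consumers capture (64/13)/8 = 8/13 of each unit of subsidy.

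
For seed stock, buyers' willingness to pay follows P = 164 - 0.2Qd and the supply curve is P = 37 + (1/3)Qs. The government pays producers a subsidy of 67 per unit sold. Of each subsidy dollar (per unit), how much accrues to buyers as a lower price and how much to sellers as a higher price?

Pre-subsidy: 164 - 0.2Q = 37 + (1/3)Q gives Q* = 238.125 and P* = 116.375.
With the subsidy, sellers receive Ps = Pb + 67 for each unit, where Pb is the price buyers pay.
On the curves, Pb = 164 - 0.2Q and Ps = 37 + (1/3)Q; the wedge Ps − Pb = 67 gives 37 + (1/3)Q − (164 - 0.2Q) = 67, so Q' = 363.75.
Then Pb = 164 − 0.2·363.75 = 91.25 and Ps = 37 + (1/3)·363.75 = 158.25.
Buyers' price falls by P* − Pb = 116.375 − 91.25 = 25.125; sellers' price rises by Ps − P* = 158.25 − 116.375 = 41.875.

Buyers gain 25.125 per unit; sellers gain 41.875 per unit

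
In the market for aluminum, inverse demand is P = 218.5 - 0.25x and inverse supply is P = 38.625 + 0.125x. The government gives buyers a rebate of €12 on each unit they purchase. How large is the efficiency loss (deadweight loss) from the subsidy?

Pre-subsidy: 218.5 - 0.25x = 38.625 + 0.125x gives x* = 1439/3 and P* = 1183/12.
With the rebate, buyers effectively pay Pb = Ps − 12, where Ps is the price sellers receive.
On the curves, Pb = 218.5 - 0.25x and Ps = 38.625 + 0.125x; the wedge Ps − Pb = 12 gives 38.625 + 0.125x − (218.5 - 0.25x) = 12, so x' = 1535/3.
Then Pb = 218.5 − 0.25·(1535/3) = 1087/12 and Ps = 38.625 + 0.125·(1535/3) = 1231/12.
The subsidy expands output by 1535/3 − 1439/3 = 32 past the efficient level; on those units the gap between marginal cost and willingness to pay runs from 0 up to 12.
DWL = ½ × 12 × 32 = 192.

Deadweight loss = €192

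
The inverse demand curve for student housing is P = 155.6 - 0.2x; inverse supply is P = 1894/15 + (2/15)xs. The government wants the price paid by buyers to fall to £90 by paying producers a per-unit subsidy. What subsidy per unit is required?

Required subsidy s = £80 per unit

At a buyer price of 90, quantity demanded is 778 − 5·90 = 328.
Sellers supply 328 only when they receive Ps = 1894/15 + (2/15)·328 = 170.
s = Ps − Pb = 170 − 90 = 80.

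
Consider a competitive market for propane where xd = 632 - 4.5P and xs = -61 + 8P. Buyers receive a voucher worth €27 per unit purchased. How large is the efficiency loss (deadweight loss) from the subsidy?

Deadweight loss = €1049.76

Pre-subsidy: 632 - 4.5P = -61 + 8P gives P* = 55.44, x* = 382.52.
With the rebate, buyers effectively pay Pb = Ps − 27, where Ps is the price sellers receive.
Demand in terms of Ps becomes xd = 632 − 4.5(Ps − 27) = 753.5 - 4.5Ps. Setting this equal to supply: 753.5 - 4.5Ps = -61 + 8Ps, so Ps = 65.16.
Buyers pay Pb = 65.16 − 27 = 38.16; x' = -61 + 8·65.16 = 460.28.
The subsidy expands output by 460.28 − 382.52 = 77.76 past the efficient level; on those units the gap between marginal cost and willingness to pay runs from 0 up to 27.
DWL = ½ × 27 × 77.76 = 1049.76.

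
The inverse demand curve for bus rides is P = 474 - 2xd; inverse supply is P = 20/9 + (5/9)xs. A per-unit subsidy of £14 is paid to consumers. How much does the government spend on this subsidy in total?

Government cost = 61208/23

Pre-subsidy: 474 - 2x = 20/9 + (5/9)x gives x* = 4246/23 and P* = 2410/23.
With the rebate, buyers effectively pay Pb = Ps − 14, where Ps is the price sellers receive.
On the curves, Pb = 474 - 2x and Ps = 20/9 + (5/9)x; the wedge Ps − Pb = 14 gives 20/9 + (5/9)x − (474 - 2x) = 14, so x' = 4372/23.
Then Pb = 474 − 2·(4372/23) = 2158/23 and Ps = 20/9 + (5/9)·(4372/23) = 2480/23.
Government outlay = subsidy × quantity = 14 × 4372/23 = 61208/23.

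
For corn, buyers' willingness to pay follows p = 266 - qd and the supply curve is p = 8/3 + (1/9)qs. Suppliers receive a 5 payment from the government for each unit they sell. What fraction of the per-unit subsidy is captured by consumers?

Consumer share = 0.9

Pre-subsidy: 266 - q = 8/3 + (1/9)q gives q* = 237 and p* = 29.
With the subsidy, sellers receive ps = pb + 5 for each unit, where pb is the price buyers pay.
On the curves, pb = 266 - q and ps = 8/3 + (1/9)q; the wedge ps − pb = 5 gives 8/3 + (1/9)q − (266 - q) = 5, so q' = 241.5.
Then pb = 266 − 1·241.5 = 24.5 and ps = 8/3 + (1/9)·241.5 = 29.5.
Buyers' price falls by p* − pb = 29 − 24.5 = 4.5; sellers' price rises by ps − p* = 29.5 − 29 = 0.5.
So consumers capture 4.5/5 = 0.9 of each unit of subsidy.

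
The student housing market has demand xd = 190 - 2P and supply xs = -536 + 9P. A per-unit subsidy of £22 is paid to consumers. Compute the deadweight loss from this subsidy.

Pre-subsidy: 190 - 2P = -536 + 9P gives P* = 66, x* = 58.
With the rebate, buyers effectively pay Pb = Ps − 22, where Ps is the price sellers receive.
Demand in terms of Ps becomes xd = 190 − 2(Ps − 22) = 234 - 2Ps. Setting this equal to supply: 234 - 2Ps = -536 + 9Ps, so Ps = 70.
Buyers pay Pb = 70 − 22 = 48; x' = -536 + 9·70 = 94.
The subsidy expands output by 94 − 58 = 36 past the efficient level; on those units the gap between marginal cost and willingness to pay runs from 0 up to 22.
DWL = ½ × 22 × 36 = 396.

Deadweight loss = £396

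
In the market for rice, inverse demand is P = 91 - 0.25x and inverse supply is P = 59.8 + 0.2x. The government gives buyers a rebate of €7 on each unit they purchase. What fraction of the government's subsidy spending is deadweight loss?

DWL / government spending = 35/382

Pre-subsidy: 91 - 0.25x = 59.8 + 0.2x gives x* = 208/3 and P* = 221/3.
With the rebate, buyers effectively pay Pb = Ps − 7, where Ps is the price sellers receive.
On the curves, Pb = 91 - 0.25x and Ps = 59.8 + 0.2x; the wedge Ps − Pb = 7 gives 59.8 + 0.2x − (91 - 0.25x) = 7, so x' = 764/9.
Then Pb = 91 − 0.25·(764/9) = 628/9 and Ps = 59.8 + 0.2·(764/9) = 691/9.
ΔCS = ½(208/3 + 764/9)(221/3 − 628/9) = 24290/81; ΔPS = ½(208/3 + 764/9)(691/9 − 221/3) = 19432/81.
Government spending = 7 × 764/9 = 5348/9.
DWL = ½ × 7 × (764/9 − 208/3) = 490/9; fraction = (490/9) / (5348/9) = 35/382.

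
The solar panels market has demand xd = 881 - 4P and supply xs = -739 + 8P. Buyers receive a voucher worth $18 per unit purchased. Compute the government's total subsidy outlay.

Government cost = $7002

Pre-subsidy: 881 - 4P = -739 + 8P gives P* = 135, x* = 341.
With the rebate, buyers effectively pay Pb = Ps − 18, where Ps is the price sellers receive.
Demand in terms of Ps becomes xd = 881 − 4(Ps − 18) = 953 - 4Ps. Setting this equal to supply: 953 - 4Ps = -739 + 8Ps, so Ps = 141.
Buyers pay Pb = 141 − 18 = 123; x' = -739 + 8·141 = 389.
Government outlay = subsidy × quantity = 18 × 389 = 7002.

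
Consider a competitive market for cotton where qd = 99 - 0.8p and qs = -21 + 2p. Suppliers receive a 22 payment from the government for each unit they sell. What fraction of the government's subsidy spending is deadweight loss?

DWL / government spending = 44/541

Pre-subsidy: 99 - 0.8p = -21 + 2p gives p* = 300/7, q* = 453/7.
With the subsidy, sellers receive ps = pb + 22 for each unit, where pb is the price buyers pay.
Supply in terms of pb becomes qs = -21 + 2(pb + 22) = 23 + 2pb. Setting this equal to demand: 99 - 0.8pb = 23 + 2pb, so pb = 190/7.
Sellers receive ps = 190/7 + 22 = 344/7; q' = 99 − 0.8·(190/7) = 541/7.
ΔCS = ½(453/7 + 541/7)(300/7 − 190/7) = 7810/7; ΔPS = ½(453/7 + 541/7)(344/7 − 300/7) = 3124/7.
Government spending = 22 × 541/7 = 11902/7.
DWL = ½ × 22 × (541/7 − 453/7) = 968/7; fraction = (968/7) / (11902/7) = 44/541.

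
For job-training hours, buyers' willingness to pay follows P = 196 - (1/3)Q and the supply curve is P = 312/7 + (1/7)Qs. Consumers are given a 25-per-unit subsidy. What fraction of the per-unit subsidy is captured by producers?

Pre-subsidy: 196 - (1/3)Q = 312/7 + (1/7)Q gives Q* = 318 and P* = 90.
With the rebate, buyers effectively pay Pb = Ps − 25, where Ps is the price sellers receive.
On the curves, Pb = 196 - (1/3)Q and Ps = 312/7 + (1/7)Q; the wedge Ps − Pb = 25 gives 312/7 + (1/7)Q − (196 - (1/3)Q) = 25, so Q' = 370.5.
Then Pb = 196 − (1/3)·370.5 = 72.5 and Ps = 312/7 + (1/7)·370.5 = 97.5.
Buyers' price falls by P* − Pb = 90 − 72.5 = 17.5; sellers' price rises by Ps − P* = 97.5 − 90 = 7.5.
So producers capture 7.5/25 = 0.3 of each unit of subsidy.

Producer share = 0.3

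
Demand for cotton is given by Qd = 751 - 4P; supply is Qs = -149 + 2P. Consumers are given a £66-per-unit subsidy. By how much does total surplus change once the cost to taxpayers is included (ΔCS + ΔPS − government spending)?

Net change in total surplus = -£2904

Pre-subsidy: 751 - 4P = -149 + 2P gives P* = 150, Q* = 151.
With the rebate, buyers effectively pay Pb = Ps − 66, where Ps is the price sellers receive.
Demand in terms of Ps becomes Qd = 751 − 4(Ps − 66) = 1015 - 4Ps. Setting this equal to supply: 1015 - 4Ps = -149 + 2Ps, so Ps = 194.
Buyers pay Pb = 194 − 66 = 128; Q' = -149 + 2·194 = 239.
ΔCS = ½(151 + 239)(150 − 128) = 4290; ΔPS = ½(151 + 239)(194 − 150) = 8580.
Government spending = 66 × 239 = 15774.
Net change = 4290 + 8580 − 15774 = -2904. The loss equals the DWL triangle ½·66·88.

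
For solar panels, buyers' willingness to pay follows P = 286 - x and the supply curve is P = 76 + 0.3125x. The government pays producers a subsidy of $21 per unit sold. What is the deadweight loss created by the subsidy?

Deadweight loss = $168

Pre-subsidy: 286 - x = 76 + 0.3125x gives x* = 160 and P* = 126.
With the subsidy, sellers receive Ps = Pb + 21 for each unit, where Pb is the price buyers pay.
On the curves, Pb = 286 - x and Ps = 76 + 0.3125x; the wedge Ps − Pb = 21 gives 76 + 0.3125x − (286 - x) = 21, so x' = 176.
Then Pb = 286 − 1·176 = 110 and Ps = 76 + 0.3125·176 = 131.
The subsidy expands output by 176 − 160 = 16 past the efficient level; on those units the gap between marginal cost and willingness to pay runs from 0 up to 21.
DWL = ½ × 21 × 16 = 168.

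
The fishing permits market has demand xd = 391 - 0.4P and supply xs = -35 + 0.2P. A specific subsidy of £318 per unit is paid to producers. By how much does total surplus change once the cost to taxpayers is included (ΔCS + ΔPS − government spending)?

Pre-subsidy: 391 - 0.4P = -35 + 0.2P gives P* = 710, x* = 107.
With the subsidy, sellers receive Ps = Pb + 318 for each unit, where Pb is the price buyers pay.
Supply in terms of Pb becomes xs = -35 + 0.2(Pb + 318) = 28.6 + 0.2Pb. Setting this equal to demand: 391 - 0.4Pb = 28.6 + 0.2Pb, so Pb = 604.
Sellers receive Ps = 604 + 318 = 922; x' = 391 − 0.4·604 = 149.4.
ΔCS = ½(107 + 149.4)(710 − 604) = 13589.2; ΔPS = ½(107 + 149.4)(922 − 710) = 27178.4.
Government spending = 318 × 149.4 = 47509.2.
Net change = 13589.2 + 27178.4 − 47509.2 = -6741.6. The loss equals the DWL triangle ½·318·42.4.

Net change in total surplus = -£6741.6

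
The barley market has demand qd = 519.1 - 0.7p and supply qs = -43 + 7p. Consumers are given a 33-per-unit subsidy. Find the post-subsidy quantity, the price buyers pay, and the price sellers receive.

Pre-subsidy: 519.1 - 0.7p = -43 + 7p gives p* = 73, q* = 468.
With the rebate, buyers effectively pay pb = ps − 33, where ps is the price sellers receive.
Demand in terms of ps becomes qd = 519.1 − 0.7(ps − 33) = 542.2 - 0.7ps. Setting this equal to supply: 542.2 - 0.7ps = -43 + 7ps, so ps = 76.
Buyers pay pb = 76 − 33 = 43; q' = -43 + 7·76 = 489.

q' = 489; buyers pay 43; sellers receive 76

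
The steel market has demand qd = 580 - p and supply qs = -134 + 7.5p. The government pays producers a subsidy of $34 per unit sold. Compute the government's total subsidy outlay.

Government cost = $17884

Pre-subsidy: 580 - p = -134 + 7.5p gives p* = 84, q* = 496.
With the subsidy, sellers receive ps = pb + 34 for each unit, where pb is the price buyers pay.
Supply in terms of pb becomes qs = -134 + 7.5(pb + 34) = 121 + 7.5pb. Setting this equal to demand: 580 - pb = 121 + 7.5pb, so pb = 54.
Sellers receive ps = 54 + 34 = 88; q' = 580 − 1·54 = 526.
Government outlay = subsidy × quantity = 34 × 526 = 17884.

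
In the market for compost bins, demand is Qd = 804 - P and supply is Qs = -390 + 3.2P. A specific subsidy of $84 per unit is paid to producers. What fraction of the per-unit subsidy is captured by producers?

Pre-subsidy: 804 - P = -390 + 3.2P gives P* = 1990/7, Q* = 3638/7.
With the subsidy, sellers receive Ps = Pb + 84 for each unit, where Pb is the price buyers pay.
Supply in terms of Pb becomes Qs = -390 + 3.2(Pb + 84) = -121.2 + 3.2Pb. Setting this equal to demand: 804 - Pb = -121.2 + 3.2Pb, so Pb = 1542/7.
Sellers receive Ps = 1542/7 + 84 = 2130/7; Q' = 804 − 1·(1542/7) = 4086/7.
Buyers' price falls by P* − Pb = 1990/7 − 1542/7 = 64; sellers' price rises by Ps − P* = 2130/7 − 1990/7 = 20.
So producers capture 20/84 = 5/21 of each unit of subsidy.

Producer share = 5/21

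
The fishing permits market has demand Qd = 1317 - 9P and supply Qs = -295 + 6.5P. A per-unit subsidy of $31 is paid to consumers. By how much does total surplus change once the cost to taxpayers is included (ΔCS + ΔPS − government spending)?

Pre-subsidy: 1317 - 9P = -295 + 6.5P gives P* = 104, Q* = 381.
With the rebate, buyers effectively pay Pb = Ps − 31, where Ps is the price sellers receive.
Demand in terms of Ps becomes Qd = 1317 − 9(Ps − 31) = 1596 - 9Ps. Setting this equal to supply: 1596 - 9Ps = -295 + 6.5Ps, so Ps = 122.
Buyers pay Pb = 122 − 31 = 91; Q' = -295 + 6.5·122 = 498.
ΔCS = ½(381 + 498)(104 − 91) = 5713.5; ΔPS = ½(381 + 498)(122 − 104) = 7911.
Government spending = 31 × 498 = 15438.
Net change = 5713.5 + 7911 − 15438 = -1813.5. The loss equals the DWL triangle ½·31·117.

Net change in total surplus = -$1813.5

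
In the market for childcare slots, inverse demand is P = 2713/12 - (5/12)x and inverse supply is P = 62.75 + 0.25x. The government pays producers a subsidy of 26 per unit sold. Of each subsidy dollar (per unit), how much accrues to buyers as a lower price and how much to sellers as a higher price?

Buyers gain 16.25 per unit; sellers gain 9.75 per unit

Pre-subsidy: 2713/12 - (5/12)x = 62.75 + 0.25x gives x* = 245 and P* = 124.
With the subsidy, sellers receive Ps = Pb + 26 for each unit, where Pb is the price buyers pay.
On the curves, Pb = 2713/12 - (5/12)x and Ps = 62.75 + 0.25x; the wedge Ps − Pb = 26 gives 62.75 + 0.25x − (2713/12 - (5/12)x) = 26, so x' = 284.
Then Pb = 2713/12 − (5/12)·284 = 107.75 and Ps = 62.75 + 0.25·284 = 133.75.
Buyers' price falls by P* − Pb = 124 − 107.75 = 16.25; sellers' price rises by Ps − P* = 133.75 − 124 = 9.75.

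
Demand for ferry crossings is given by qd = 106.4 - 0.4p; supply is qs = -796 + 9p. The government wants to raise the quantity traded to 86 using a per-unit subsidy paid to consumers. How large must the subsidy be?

At q = 86, invert demand for the buyer price: pb = (106.4 − 86)/0.4 = 51; invert supply for the seller price: ps = (86 − (-796))/9 = 98.
The subsidy must fill the gap: s = ps − pb = 98 − 51 = 47.

Required subsidy s = 47 per unit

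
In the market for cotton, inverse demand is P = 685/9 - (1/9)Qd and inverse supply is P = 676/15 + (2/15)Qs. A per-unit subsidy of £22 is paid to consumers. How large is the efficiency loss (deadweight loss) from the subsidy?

Deadweight loss = £990

Pre-subsidy: 685/9 - (1/9)Q = 676/15 + (2/15)Q gives Q* = 127 and P* = 62.
With the rebate, buyers effectively pay Pb = Ps − 22, where Ps is the price sellers receive.
On the curves, Pb = 685/9 - (1/9)Q and Ps = 676/15 + (2/15)Q; the wedge Ps − Pb = 22 gives 676/15 + (2/15)Q − (685/9 - (1/9)Q) = 22, so Q' = 217.
Then Pb = 685/9 − (1/9)·217 = 52 and Ps = 676/15 + (2/15)·217 = 74.
The subsidy expands output by 217 − 127 = 90 past the efficient level; on those units the gap between marginal cost and willingness to pay runs from 0 up to 22.
DWL = ½ × 22 × 90 = 990.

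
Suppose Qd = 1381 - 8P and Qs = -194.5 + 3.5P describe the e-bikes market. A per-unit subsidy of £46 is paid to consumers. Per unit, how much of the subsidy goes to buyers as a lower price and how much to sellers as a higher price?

Pre-subsidy: 1381 - 8P = -194.5 + 3.5P gives P* = 137, Q* = 285.
With the rebate, buyers effectively pay Pb = Ps − 46, where Ps is the price sellers receive.
Demand in terms of Ps becomes Qd = 1381 − 8(Ps − 46) = 1749 - 8Ps. Setting this equal to supply: 1749 - 8Ps = -194.5 + 3.5Ps, so Ps = 169.
Buyers pay Pb = 169 − 46 = 123; Q' = -194.5 + 3.5·169 = 397.
Buyers' price falls by P* − Pb = 137 − 123 = 14; sellers' price rises by Ps − P* = 169 − 137 = 32.

Buyers gain £14 per unit; sellers gain £32 per unit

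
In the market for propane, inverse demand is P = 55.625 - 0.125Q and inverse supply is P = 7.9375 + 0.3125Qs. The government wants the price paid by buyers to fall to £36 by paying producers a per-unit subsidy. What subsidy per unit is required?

Required subsidy s = £21 per unit

At a buyer price of 36, quantity demanded is 445 − 8·36 = 157.
Sellers supply 157 only when they receive Ps = 7.9375 + 0.3125·157 = 57.
s = Ps − Pb = 57 − 36 = 21.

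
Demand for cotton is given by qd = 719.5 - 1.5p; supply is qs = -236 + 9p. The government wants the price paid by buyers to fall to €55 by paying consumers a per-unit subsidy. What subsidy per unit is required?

Required subsidy s = €42 per unit

At a buyer price of 55, quantity demanded is 719.5 − 1.5·55 = 637.
Sellers supply 637 only when they receive ps with -236 + 9·ps = 637, i.e. ps = 97.
s = ps − pb = 97 − 55 = 42.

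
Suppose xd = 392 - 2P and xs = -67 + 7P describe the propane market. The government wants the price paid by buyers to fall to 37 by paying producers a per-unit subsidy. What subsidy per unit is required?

Required subsidy s = 18 per unit

At a buyer price of 37, quantity demanded is 392 − 2·37 = 318.
Sellers supply 318 only when they receive Ps with -67 + 7·Ps = 318, i.e. Ps = 55.
s = Ps − Pb = 55 − 37 = 18.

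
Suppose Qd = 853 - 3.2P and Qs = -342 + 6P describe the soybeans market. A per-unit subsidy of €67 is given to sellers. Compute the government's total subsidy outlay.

Pre-subsidy: 853 - 3.2P = -342 + 6P gives P* = 5975/46, Q* = 10059/23.
With the subsidy, sellers receive Ps = Pb + 67 for each unit, where Pb is the price buyers pay.
Supply in terms of Pb becomes Qs = -342 + 6(Pb + 67) = 60 + 6Pb. Setting this equal to demand: 853 - 3.2Pb = 60 + 6Pb, so Pb = 3965/46.
Sellers receive Ps = 3965/46 + 67 = 7047/46; Q' = 853 − 3.2·(3965/46) = 13275/23.
Government outlay = subsidy × quantity = 67 × 13275/23 = 889425/23.

Government cost = 889425/23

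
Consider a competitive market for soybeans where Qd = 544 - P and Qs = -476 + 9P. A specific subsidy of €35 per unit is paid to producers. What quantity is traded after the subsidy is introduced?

Q' = 473.5

Pre-subsidy: 544 - P = -476 + 9P gives P* = 102, Q* = 442.
With the subsidy, sellers receive Ps = Pb + 35 for each unit, where Pb is the price buyers pay.
Supply in terms of Pb becomes Qs = -476 + 9(Pb + 35) = -161 + 9Pb. Setting this equal to demand: 544 - Pb = -161 + 9Pb, so Pb = 70.5.
Sellers receive Ps = 70.5 + 35 = 105.5; Q' = 544 − 1·70.5 = 473.5.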